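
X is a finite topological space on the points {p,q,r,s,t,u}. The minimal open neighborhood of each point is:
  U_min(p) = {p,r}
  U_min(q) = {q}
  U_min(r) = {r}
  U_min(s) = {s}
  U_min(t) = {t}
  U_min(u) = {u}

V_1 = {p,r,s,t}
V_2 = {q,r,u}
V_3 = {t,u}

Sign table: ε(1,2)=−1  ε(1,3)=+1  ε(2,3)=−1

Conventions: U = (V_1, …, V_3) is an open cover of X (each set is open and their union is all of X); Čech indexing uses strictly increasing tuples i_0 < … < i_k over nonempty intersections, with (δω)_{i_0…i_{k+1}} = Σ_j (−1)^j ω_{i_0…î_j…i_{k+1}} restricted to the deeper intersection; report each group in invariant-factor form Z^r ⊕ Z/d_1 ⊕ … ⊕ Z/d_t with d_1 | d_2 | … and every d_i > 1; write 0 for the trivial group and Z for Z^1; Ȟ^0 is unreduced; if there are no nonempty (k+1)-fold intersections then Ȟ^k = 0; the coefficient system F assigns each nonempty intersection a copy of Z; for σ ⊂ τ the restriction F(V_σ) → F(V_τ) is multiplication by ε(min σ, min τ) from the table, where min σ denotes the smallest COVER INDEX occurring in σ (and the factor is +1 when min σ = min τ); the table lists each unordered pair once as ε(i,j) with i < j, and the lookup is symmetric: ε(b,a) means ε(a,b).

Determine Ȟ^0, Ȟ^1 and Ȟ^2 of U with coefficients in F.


Ȟ^0 = Z, Ȟ^1 = Z, Ȟ^2 = 0

nonempty overlaps:
  V12={r} V13={t} V23={u}
C dims 3,3; δ0: rk 2, SNF 1^2
degree 0: 3−2−0 = 1 → Ȟ^0 ≅ Z
degree 1: 3−0−2 = 1 → Ȟ^1 ≅ Z
degree 2: 0−0−0 = 0 → Ȟ^2 ≅ 0


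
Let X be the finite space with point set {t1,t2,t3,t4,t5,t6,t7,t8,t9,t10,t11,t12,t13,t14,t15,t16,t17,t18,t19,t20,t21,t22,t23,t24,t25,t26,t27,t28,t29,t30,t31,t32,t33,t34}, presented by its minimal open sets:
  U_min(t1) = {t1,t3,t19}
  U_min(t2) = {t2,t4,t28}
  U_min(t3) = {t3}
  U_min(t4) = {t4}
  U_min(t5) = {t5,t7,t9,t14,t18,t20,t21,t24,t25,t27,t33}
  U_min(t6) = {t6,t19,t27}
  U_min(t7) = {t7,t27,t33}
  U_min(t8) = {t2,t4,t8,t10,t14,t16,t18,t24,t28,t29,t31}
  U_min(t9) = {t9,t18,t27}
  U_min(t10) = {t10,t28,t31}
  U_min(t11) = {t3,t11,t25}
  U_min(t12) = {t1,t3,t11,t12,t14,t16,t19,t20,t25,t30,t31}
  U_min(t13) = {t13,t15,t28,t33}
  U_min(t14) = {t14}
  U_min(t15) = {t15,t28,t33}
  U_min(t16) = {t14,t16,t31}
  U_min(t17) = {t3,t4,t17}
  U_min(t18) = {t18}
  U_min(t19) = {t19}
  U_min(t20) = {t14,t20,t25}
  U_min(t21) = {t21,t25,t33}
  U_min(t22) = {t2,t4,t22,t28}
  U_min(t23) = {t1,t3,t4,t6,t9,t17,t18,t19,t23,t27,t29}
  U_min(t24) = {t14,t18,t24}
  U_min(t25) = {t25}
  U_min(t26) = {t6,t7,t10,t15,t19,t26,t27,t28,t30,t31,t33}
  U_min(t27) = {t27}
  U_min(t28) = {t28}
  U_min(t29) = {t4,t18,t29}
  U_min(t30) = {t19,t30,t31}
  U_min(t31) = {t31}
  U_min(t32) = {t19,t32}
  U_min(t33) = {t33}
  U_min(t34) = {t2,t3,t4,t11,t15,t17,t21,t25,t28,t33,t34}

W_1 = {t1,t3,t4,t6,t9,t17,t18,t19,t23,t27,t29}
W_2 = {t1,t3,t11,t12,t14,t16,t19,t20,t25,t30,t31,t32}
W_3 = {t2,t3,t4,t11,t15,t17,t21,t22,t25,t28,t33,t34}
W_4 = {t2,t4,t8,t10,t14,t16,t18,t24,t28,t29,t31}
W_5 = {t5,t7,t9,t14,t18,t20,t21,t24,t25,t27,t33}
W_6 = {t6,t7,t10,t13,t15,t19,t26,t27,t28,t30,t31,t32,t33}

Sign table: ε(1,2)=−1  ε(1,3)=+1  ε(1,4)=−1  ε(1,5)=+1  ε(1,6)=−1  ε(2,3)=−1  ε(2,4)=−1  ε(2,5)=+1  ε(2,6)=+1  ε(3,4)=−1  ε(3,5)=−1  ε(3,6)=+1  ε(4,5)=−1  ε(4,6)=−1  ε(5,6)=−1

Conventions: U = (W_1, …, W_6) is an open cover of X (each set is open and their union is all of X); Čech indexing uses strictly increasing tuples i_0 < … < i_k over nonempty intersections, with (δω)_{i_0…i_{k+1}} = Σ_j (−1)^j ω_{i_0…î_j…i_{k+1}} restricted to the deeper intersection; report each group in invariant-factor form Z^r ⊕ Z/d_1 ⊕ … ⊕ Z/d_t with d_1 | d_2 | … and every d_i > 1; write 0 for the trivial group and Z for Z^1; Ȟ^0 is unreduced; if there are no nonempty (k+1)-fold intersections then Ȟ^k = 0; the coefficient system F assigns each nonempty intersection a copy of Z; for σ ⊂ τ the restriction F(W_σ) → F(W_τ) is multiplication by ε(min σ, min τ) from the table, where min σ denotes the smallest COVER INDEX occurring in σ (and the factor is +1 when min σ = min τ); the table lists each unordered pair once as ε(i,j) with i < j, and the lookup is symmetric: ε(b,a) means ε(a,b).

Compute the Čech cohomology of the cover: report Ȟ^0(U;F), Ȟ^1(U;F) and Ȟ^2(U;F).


Ȟ^0(U;F) ≅ 0,  Ȟ^1(U;F) ≅ Z/2,  Ȟ^2(U;F) ≅ Z

nerve of the cover:
  W12={t1,t3,t19} W13={t3,t4,t17} W14={t4,t18,t29} W15={t9,t18,t27} W16={t6,t19,t27} W23={t3,t11,t25} W24={t14,t16,t31} W25={t14,t20,t25} W26={t19,t30,t31,t32} W34={t2,t4,t28} W35={t21,t25,t33} W36={t15,t28,t33} W45={t14,t18,t24} W46={t10,t28,t31} W56={t7,t27,t33}
  W123={t3} W126={t19} W134={t4} W145={t18} W156={t27} W235={t25} W245={t14} W246={t31} W346={t28} W356={t33}
C dims 6,15,10; δ0: rk 6, SNF 1^5·2; δ1: rk 9, SNF 1^9
Ȟ^0 = (6 − 6) − 0 = 0, so Ȟ^0 ≅ 0
Ȟ^1 = (15 − 9) − 6 = 0 plus torsion [2], so Ȟ^1 ≅ Z/2
Ȟ^2 = (10 − 0) − 9 = 1, so Ȟ^2 ≅ Z


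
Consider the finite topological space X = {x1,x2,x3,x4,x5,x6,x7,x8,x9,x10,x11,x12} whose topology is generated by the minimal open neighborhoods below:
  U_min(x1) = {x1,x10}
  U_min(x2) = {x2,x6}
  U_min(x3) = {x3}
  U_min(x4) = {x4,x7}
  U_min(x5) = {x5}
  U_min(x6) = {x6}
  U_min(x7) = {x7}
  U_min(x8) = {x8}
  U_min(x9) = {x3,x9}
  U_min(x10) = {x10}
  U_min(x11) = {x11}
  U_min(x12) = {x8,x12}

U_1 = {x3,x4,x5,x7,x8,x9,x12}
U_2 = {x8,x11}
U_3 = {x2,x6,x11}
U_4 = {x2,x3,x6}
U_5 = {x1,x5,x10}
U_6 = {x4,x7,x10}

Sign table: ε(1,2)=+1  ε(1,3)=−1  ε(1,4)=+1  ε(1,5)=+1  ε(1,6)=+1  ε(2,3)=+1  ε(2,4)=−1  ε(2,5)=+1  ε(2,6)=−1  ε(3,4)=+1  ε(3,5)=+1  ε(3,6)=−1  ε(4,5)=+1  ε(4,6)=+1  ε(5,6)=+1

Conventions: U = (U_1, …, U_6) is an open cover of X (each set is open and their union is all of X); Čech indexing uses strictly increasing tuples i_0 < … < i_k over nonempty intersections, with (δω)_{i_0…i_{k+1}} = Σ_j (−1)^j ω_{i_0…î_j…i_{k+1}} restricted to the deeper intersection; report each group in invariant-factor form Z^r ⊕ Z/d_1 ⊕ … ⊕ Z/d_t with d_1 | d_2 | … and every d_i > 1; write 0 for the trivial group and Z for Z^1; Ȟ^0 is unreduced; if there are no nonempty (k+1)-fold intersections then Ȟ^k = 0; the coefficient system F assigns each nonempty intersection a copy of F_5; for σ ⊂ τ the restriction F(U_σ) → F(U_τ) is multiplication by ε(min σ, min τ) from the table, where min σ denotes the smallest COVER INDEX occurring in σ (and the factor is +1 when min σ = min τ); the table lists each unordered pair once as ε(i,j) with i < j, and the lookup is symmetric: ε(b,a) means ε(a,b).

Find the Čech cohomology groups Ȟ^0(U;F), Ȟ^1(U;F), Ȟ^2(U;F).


cover nerve:
  U12={x8} U14={x3} U15={x5} U16={x4,x7} U23={x11} U34={x2,x6} U56={x10}
C dims 6,7; δ0: rk_F5 5
Ȟ^0: (6−5)−0=1 ⇒ Z/5
Ȟ^1: (7−0)−5=2 ⇒ Z/5 ⊕ Z/5
Ȟ^2: (0−0)−0=0 ⇒ 0

Ȟ^0 = Z/5, Ȟ^1 = Z/5 ⊕ Z/5, Ȟ^2 = 0


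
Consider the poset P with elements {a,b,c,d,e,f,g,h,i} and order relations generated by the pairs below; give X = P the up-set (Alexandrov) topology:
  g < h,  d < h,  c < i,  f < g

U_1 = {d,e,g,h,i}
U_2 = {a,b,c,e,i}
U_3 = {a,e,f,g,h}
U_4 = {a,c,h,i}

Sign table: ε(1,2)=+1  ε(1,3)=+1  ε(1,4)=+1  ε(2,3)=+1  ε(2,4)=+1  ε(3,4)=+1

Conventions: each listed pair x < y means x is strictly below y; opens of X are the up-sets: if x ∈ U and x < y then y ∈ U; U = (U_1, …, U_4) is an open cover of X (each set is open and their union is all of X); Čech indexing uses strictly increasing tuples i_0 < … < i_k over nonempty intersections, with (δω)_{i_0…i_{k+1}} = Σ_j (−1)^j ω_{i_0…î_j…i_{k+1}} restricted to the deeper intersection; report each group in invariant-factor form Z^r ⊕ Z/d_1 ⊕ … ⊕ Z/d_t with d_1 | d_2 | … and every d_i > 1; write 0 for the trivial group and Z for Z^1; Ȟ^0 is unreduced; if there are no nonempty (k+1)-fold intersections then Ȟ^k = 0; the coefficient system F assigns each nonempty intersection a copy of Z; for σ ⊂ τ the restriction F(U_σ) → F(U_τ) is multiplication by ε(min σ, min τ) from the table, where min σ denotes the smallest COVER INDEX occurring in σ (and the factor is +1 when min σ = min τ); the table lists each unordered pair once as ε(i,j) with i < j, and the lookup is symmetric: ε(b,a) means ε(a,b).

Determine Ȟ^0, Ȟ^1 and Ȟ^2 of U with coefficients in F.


cover nerve:
  U12={e,i} U13={e,g,h} U14={h,i} U23={a,e} U24={a,c,i} U34={a,h}
  U123={e} U124={i} U134={h} U234={a}
C dims 4,6,4; δ0: rk 3, SNF 1^3; δ1: rk 3, SNF 1^3
Ȟ^0: (4−3)−0=1 ⇒ Z
Ȟ^1: (6−3)−3=0 ⇒ 0
Ȟ^2: (4−0)−3=1 ⇒ Z

Ȟ^0 ≅ Z,  Ȟ^1 ≅ 0,  Ȟ^2 ≅ Z


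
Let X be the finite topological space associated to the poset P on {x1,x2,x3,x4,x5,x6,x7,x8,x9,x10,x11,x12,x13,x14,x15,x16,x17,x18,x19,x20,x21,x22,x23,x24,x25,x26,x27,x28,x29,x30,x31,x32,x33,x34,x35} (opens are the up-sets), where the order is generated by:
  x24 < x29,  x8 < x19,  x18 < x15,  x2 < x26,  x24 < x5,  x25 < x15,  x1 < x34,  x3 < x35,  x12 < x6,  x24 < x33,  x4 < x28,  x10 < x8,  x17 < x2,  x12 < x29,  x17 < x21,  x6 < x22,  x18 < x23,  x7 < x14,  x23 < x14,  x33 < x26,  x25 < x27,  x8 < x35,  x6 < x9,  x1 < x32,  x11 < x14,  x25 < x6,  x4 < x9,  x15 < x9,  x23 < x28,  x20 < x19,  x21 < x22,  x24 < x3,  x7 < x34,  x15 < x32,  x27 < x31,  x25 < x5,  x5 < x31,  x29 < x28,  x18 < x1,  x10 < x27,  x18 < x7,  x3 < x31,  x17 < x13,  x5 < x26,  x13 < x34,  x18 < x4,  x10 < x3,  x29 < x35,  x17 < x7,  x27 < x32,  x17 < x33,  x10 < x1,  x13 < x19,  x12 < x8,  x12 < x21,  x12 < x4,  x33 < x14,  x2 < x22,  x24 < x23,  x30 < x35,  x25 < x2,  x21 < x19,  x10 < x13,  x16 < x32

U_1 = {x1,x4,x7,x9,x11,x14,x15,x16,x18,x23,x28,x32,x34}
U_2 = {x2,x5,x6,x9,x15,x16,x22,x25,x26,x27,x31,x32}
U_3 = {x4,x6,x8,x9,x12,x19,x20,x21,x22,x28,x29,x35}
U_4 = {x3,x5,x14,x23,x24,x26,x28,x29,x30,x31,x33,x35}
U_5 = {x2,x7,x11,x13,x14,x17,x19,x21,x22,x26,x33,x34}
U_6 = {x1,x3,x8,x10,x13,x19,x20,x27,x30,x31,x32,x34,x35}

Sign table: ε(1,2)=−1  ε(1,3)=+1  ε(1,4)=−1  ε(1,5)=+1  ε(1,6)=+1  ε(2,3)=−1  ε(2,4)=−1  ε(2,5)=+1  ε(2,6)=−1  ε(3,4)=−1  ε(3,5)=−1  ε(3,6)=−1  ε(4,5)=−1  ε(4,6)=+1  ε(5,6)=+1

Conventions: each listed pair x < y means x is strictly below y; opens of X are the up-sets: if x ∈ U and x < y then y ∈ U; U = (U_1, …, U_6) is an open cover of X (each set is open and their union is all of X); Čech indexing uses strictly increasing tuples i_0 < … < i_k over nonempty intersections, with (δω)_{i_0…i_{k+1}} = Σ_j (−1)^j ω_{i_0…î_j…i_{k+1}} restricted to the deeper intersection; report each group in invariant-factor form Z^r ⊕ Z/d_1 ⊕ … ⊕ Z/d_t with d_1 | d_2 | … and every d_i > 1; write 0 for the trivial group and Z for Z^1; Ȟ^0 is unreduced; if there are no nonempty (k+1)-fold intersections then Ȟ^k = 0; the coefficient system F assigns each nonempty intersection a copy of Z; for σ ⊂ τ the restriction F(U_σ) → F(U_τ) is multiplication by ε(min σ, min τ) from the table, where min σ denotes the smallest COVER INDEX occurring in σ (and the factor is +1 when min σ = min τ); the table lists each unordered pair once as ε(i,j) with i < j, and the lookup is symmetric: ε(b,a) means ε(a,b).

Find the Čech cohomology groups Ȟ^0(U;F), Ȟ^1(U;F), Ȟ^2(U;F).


Ȟ^0(U;F) ≅ 0, Ȟ^1(U;F) ≅ Z/2, Ȟ^2(U;F) ≅ Z

nonempty overlaps:
  U12={x9,x15,x16,x32} U13={x4,x9,x28} U14={x14,x23,x28} U15={x7,x11,x14,x34} U16={x1,x32,x34} U23={x6,x9,x22} U24={x5,x26,x31} U25={x2,x22,x26} U26={x27,x31,x32} U34={x28,x29,x35} U35={x19,x21,x22} U36={x8,x19,x20,x35} U45={x14,x26,x33} U46={x3,x30,x31,x35} U56={x13,x19,x34}
  U123={x9} U126={x32} U134={x28} U145={x14} U156={x34} U235={x22} U245={x26} U246={x31} U346={x35} U356={x19}
C dims 6,15,10; δ0: rk 6, SNF 1^5·2; δ1: rk 9, SNF 1^9
degree 0: 6−6−0 = 0 → Ȟ^0 ≅ 0
degree 1: 15−9−6 = 0 plus torsion [2] → Ȟ^1 ≅ Z/2
degree 2: 10−0−9 = 1 → Ȟ^2 ≅ Z


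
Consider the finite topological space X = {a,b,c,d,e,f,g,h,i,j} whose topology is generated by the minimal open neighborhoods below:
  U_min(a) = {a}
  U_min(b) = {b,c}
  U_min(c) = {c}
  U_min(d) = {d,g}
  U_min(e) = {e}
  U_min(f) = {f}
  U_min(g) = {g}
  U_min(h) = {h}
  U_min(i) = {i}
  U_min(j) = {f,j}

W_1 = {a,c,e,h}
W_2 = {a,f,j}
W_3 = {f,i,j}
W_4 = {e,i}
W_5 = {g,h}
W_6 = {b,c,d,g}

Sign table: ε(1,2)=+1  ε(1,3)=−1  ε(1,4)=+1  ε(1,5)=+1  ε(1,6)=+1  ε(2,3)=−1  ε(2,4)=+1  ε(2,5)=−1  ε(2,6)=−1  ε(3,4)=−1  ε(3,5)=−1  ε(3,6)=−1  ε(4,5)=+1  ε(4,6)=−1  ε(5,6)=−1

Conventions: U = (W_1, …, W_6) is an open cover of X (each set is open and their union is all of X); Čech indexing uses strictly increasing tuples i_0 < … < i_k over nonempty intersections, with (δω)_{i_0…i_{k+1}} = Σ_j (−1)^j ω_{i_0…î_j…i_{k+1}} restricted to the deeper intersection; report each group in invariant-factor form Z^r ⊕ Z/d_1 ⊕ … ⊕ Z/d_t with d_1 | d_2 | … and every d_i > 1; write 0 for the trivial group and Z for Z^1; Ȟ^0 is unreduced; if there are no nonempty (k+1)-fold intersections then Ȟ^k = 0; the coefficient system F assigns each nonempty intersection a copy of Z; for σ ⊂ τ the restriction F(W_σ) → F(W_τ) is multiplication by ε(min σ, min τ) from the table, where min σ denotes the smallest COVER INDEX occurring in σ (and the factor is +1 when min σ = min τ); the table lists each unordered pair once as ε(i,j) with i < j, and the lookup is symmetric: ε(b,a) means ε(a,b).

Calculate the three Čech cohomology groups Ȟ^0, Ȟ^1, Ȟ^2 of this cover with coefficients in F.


Ȟ^0 ≅ 0,  Ȟ^1 ≅ Z ⊕ Z/2,  Ȟ^2 ≅ 0

cover nerve:
  W12={a} W14={e} W15={h} W16={c} W23={f,j} W34={i} W56={g}
C dims 6,7; δ0: rk 6, SNF 1^5·2
Ȟ^0: (6−6)−0=0 ⇒ 0
Ȟ^1: (7−0)−6=1 plus torsion [2] ⇒ Z ⊕ Z/2
Ȟ^2: (0−0)−0=0 ⇒ 0


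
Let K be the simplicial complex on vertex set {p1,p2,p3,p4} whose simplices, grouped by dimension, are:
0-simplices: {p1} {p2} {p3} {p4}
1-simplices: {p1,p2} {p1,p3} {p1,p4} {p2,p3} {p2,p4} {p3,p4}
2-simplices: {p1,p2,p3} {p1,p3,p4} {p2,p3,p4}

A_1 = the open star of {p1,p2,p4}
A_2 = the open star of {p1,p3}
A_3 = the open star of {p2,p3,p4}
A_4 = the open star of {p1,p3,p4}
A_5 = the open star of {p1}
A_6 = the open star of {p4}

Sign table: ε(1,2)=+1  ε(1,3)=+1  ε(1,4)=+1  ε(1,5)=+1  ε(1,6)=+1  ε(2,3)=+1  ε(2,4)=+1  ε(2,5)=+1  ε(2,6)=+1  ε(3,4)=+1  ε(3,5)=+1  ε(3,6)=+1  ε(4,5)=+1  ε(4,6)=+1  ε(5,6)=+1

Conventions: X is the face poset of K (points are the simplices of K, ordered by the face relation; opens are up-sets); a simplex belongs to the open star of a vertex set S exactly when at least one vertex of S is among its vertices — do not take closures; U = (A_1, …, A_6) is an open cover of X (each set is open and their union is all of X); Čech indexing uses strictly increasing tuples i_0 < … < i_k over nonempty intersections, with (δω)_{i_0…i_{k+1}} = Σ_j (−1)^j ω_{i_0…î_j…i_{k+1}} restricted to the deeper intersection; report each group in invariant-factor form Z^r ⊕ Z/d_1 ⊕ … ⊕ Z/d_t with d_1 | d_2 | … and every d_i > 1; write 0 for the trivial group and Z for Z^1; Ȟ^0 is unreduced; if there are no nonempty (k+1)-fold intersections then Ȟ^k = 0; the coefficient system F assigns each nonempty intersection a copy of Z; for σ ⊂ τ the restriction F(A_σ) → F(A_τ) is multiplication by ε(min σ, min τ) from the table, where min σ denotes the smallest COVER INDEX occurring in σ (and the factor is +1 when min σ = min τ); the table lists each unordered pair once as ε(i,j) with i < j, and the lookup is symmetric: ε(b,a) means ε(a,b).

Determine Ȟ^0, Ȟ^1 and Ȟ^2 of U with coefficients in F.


intersection data:
  A1={{p1},{p2},{p4},{p1,p2},{p1,p3},{p1,p4},{p2,p3},{p2,p4},{p3,p4},{p1,p2,p3},{p1,p3,p4},{p2,p3,p4}} A2={{p1},{p3},{p1,p2},{p1,p3},{p1,p4},{p2,p3},{p3,p4},{p1,p2,p3},{p1,p3,p4},{p2,p3,p4}} A3={{p2},{p3},{p4},{p1,p2},{p1,p3},{p1,p4},{p2,p3},{p2,p4},{p3,p4},{p1,p2,p3},{p1,p3,p4},{p2,p3,p4}} A4={{p1},{p3},{p4},{p1,p2},{p1,p3},{p1,p4},{p2,p3},{p2,p4},{p3,p4},{p1,p2,p3},{p1,p3,p4},{p2,p3,p4}} A5={{p1},{p1,p2},{p1,p3},{p1,p4},{p1,p2,p3},{p1,p3,p4}} A6={{p4},{p1,p4},{p2,p4},{p3,p4},{p1,p3,p4},{p2,p3,p4}}
  A12={{p1},{p1,p2},{p1,p3},{p1,p4},{p2,p3},{p3,p4},{p1,p2,p3},{p1,p3,p4},{p2,p3,p4}} A13={{p2},{p4},{p1,p2},{p1,p3},{p1,p4},{p2,p3},{p2,p4},{p3,p4},{p1,p2,p3},{p1,p3,p4},{p2,p3,p4}} A14={{p1},{p4},{p1,p2},{p1,p3},{p1,p4},{p2,p3},{p2,p4},{p3,p4},{p1,p2,p3},{p1,p3,p4},{p2,p3,p4}} A15={{p1},{p1,p2},{p1,p3},{p1,p4},{p1,p2,p3},{p1,p3,p4}} A16={{p4},{p1,p4},{p2,p4},{p3,p4},{p1,p3,p4},{p2,p3,p4}} A23={{p3},{p1,p2},{p1,p3},{p1,p4},{p2,p3},{p3,p4},{p1,p2,p3},{p1,p3,p4},{p2,p3,p4}} A24={{p1},{p3},{p1,p2},{p1,p3},{p1,p4},{p2,p3},{p3,p4},{p1,p2,p3},{p1,p3,p4},{p2,p3,p4}} A25={{p1},{p1,p2},{p1,p3},{p1,p4},{p1,p2,p3},{p1,p3,p4}} A26={{p1,p4},{p3,p4},{p1,p3,p4},{p2,p3,p4}} A34={{p3},{p4},{p1,p2},{p1,p3},{p1,p4},{p2,p3},{p2,p4},{p3,p4},{p1,p2,p3},{p1,p3,p4},{p2,p3,p4}} A35={{p1,p2},{p1,p3},{p1,p4},{p1,p2,p3},{p1,p3,p4}} A36={{p4},{p1,p4},{p2,p4},{p3,p4},{p1,p3,p4},{p2,p3,p4}} A45={{p1},{p1,p2},{p1,p3},{p1,p4},{p1,p2,p3},{p1,p3,p4}} A46={{p4},{p1,p4},{p2,p4},{p3,p4},{p1,p3,p4},{p2,p3,p4}} A56={{p1,p4},{p1,p3,p4}}
  A123={{p1,p2},{p1,p3},{p1,p4},{p2,p3},{p3,p4},{p1,p2,p3},{p1,p3,p4},{p2,p3,p4}} A124={{p1},{p1,p2},{p1,p3},{p1,p4},{p2,p3},{p3,p4},{p1,p2,p3},{p1,p3,p4},{p2,p3,p4}} A125={{p1},{p1,p2},{p1,p3},{p1,p4},{p1,p2,p3},{p1,p3,p4}} A126={{p1,p4},{p3,p4},{p1,p3,p4},{p2,p3,p4}} A134={{p4},{p1,p2},{p1,p3},{p1,p4},{p2,p3},{p2,p4},{p3,p4},{p1,p2,p3},{p1,p3,p4},{p2,p3,p4}} A135={{p1,p2},{p1,p3},{p1,p4},{p1,p2,p3},{p1,p3,p4}} A136={{p4},{p1,p4},{p2,p4},{p3,p4},{p1,p3,p4},{p2,p3,p4}} A145={{p1},{p1,p2},{p1,p3},{p1,p4},{p1,p2,p3},{p1,p3,p4}} A146={{p4},{p1,p4},{p2,p4},{p3,p4},{p1,p3,p4},{p2,p3,p4}} A156={{p1,p4},{p1,p3,p4}} A234={{p3},{p1,p2},{p1,p3},{p1,p4},{p2,p3},{p3,p4},{p1,p2,p3},{p1,p3,p4},{p2,p3,p4}} A235={{p1,p2},{p1,p3},{p1,p4},{p1,p2,p3},{p1,p3,p4}} A236={{p1,p4},{p3,p4},{p1,p3,p4},{p2,p3,p4}} A245={{p1},{p1,p2},{p1,p3},{p1,p4},{p1,p2,p3},{p1,p3,p4}} A246={{p1,p4},{p3,p4},{p1,p3,p4},{p2,p3,p4}} A256={{p1,p4},{p1,p3,p4}} A345={{p1,p2},{p1,p3},{p1,p4},{p1,p2,p3},{p1,p3,p4}} A346={{p4},{p1,p4},{p2,p4},{p3,p4},{p1,p3,p4},{p2,p3,p4}} A356={{p1,p4},{p1,p3,p4}} A456={{p1,p4},{p1,p3,p4}}
  A1234={{p1,p2},{p1,p3},{p1,p4},{p2,p3},{p3,p4},{p1,p2,p3},{p1,p3,p4},{p2,p3,p4}} A1235={{p1,p2},{p1,p3},{p1,p4},{p1,p2,p3},{p1,p3,p4}} A1236={{p1,p4},{p3,p4},{p1,p3,p4},{p2,p3,p4}} A1245={{p1},{p1,p2},{p1,p3},{p1,p4},{p1,p2,p3},{p1,p3,p4}} A1246={{p1,p4},{p3,p4},{p1,p3,p4},{p2,p3,p4}} A1256={{p1,p4},{p1,p3,p4}} A1345={{p1,p2},{p1,p3},{p1,p4},{p1,p2,p3},{p1,p3,p4}} A1346={{p4},{p1,p4},{p2,p4},{p3,p4},{p1,p3,p4},{p2,p3,p4}} A1356={{p1,p4},{p1,p3,p4}} A1456={{p1,p4},{p1,p3,p4}} A2345={{p1,p2},{p1,p3},{p1,p4},{p1,p2,p3},{p1,p3,p4}} A2346={{p1,p4},{p3,p4},{p1,p3,p4},{p2,p3,p4}} A2356={{p1,p4},{p1,p3,p4}} A2456={{p1,p4},{p1,p3,p4}} A3456={{p1,p4},{p1,p3,p4}}
  A12345={{p1,p2},{p1,p3},{p1,p4},{p1,p2,p3},{p1,p3,p4}} A12346={{p1,p4},{p3,p4},{p1,p3,p4},{p2,p3,p4}} A12356={{p1,p4},{p1,p3,p4}} A12456={{p1,p4},{p1,p3,p4}} A13456={{p1,p4},{p1,p3,p4}} A23456={{p1,p4},{p1,p3,p4}}
  A123456={{p1,p4},{p1,p3,p4}}
C dims 6,15,20,15; δ0: rk 5, SNF 1^5; δ1: rk 10, SNF 1^10; δ2: rk 10, SNF 1^10
Ȟ^0 = (6 − 5) − 0 = 1, so Ȟ^0 ≅ Z
Ȟ^1 = (15 − 10) − 5 = 0, so Ȟ^1 ≅ 0
Ȟ^2 = (20 − 10) − 10 = 0, so Ȟ^2 ≅ 0

Ȟ^0 = Z,  Ȟ^1 = 0,  Ȟ^2 = 0


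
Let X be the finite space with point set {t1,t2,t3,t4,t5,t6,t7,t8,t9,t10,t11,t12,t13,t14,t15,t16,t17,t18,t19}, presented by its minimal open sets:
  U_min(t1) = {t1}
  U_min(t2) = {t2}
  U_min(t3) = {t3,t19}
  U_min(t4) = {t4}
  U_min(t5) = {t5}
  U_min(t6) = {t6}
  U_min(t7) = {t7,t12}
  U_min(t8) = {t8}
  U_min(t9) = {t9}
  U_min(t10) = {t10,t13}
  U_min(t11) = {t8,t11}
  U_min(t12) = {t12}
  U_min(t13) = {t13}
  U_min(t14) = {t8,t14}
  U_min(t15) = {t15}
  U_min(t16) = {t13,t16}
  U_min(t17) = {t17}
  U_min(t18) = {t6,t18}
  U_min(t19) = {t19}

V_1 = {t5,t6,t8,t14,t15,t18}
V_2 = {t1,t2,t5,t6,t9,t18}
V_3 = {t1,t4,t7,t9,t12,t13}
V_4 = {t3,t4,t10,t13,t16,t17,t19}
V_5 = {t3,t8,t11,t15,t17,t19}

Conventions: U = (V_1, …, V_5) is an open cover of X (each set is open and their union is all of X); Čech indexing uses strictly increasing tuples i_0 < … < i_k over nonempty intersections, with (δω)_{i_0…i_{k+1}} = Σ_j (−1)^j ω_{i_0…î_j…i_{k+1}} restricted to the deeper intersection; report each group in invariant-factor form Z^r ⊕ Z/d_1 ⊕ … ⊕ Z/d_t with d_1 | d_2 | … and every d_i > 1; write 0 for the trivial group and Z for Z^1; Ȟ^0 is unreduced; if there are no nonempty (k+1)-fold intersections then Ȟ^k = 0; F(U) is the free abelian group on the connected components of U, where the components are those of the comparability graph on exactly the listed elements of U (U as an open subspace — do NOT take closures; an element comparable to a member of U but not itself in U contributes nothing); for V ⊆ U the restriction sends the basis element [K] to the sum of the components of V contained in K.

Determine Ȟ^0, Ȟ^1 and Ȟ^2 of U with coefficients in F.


nerve of the cover:
  V12={t5,t6,t18} V15={t8,t15} V23={t1,t9} V34={t4,t13} V45={t3,t17,t19}
components per intersection:
  V1: {t5} {t6,t18} {t8,t14} {t15}
  V2: {t1} {t2} {t5} {t6,t18} {t9}
  V3: {t1} {t4} {t7,t12} {t9} {t13}
  V4: {t3,t19} {t4} {t10,t13,t16} {t17}
  V5: {t3,t19} {t8,t11} {t15} {t17}
  V12: {t5} {t6,t18}
  V15: {t8} {t15}
  V23: {t1} {t9}
  V34: {t4} {t13}
  V45: {t3,t19} {t17}
C dims 22,10; δ0: rk 10, SNF 1^10
Ȟ^0 = (22 − 10) − 0 = 12, so Ȟ^0 ≅ Z^12
Ȟ^1 = (10 − 0) − 10 = 0, so Ȟ^1 ≅ 0
Ȟ^2 = (0 − 0) − 0 = 0, so Ȟ^2 ≅ 0

Ȟ^0(U;F) ≅ Z^12,  Ȟ^1(U;F) ≅ 0,  Ȟ^2(U;F) ≅ 0


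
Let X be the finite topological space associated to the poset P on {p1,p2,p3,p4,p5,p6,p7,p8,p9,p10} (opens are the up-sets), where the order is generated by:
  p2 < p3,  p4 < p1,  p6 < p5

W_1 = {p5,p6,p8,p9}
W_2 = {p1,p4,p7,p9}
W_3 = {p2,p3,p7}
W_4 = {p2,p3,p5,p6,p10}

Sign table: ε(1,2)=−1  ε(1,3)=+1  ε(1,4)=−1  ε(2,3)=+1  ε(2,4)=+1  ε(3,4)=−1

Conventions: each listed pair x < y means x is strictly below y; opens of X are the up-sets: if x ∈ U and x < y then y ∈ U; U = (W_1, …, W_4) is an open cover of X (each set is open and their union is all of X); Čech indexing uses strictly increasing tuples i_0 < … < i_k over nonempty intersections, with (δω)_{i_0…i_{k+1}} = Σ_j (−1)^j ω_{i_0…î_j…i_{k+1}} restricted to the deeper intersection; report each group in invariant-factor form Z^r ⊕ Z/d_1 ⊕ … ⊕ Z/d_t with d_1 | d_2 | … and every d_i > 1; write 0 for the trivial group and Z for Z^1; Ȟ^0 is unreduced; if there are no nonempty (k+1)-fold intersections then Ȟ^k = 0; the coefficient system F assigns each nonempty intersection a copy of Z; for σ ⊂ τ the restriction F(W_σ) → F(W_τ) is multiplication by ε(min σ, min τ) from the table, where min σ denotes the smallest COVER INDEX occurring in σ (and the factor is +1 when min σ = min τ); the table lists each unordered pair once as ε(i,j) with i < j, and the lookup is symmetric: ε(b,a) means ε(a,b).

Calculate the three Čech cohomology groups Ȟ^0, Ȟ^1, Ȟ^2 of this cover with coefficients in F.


Ȟ^0 = 0, Ȟ^1 = Z/2, Ȟ^2 = 0

cover nerve:
  W12={p9} W14={p5,p6} W23={p7} W34={p2,p3}
C dims 4,4; δ0: rk 4, SNF 1^3·2
Ȟ^0: (4−4)−0=0 ⇒ 0
Ȟ^1: (4−0)−4=0 plus torsion [2] ⇒ Z/2
Ȟ^2: (0−0)−0=0 ⇒ 0


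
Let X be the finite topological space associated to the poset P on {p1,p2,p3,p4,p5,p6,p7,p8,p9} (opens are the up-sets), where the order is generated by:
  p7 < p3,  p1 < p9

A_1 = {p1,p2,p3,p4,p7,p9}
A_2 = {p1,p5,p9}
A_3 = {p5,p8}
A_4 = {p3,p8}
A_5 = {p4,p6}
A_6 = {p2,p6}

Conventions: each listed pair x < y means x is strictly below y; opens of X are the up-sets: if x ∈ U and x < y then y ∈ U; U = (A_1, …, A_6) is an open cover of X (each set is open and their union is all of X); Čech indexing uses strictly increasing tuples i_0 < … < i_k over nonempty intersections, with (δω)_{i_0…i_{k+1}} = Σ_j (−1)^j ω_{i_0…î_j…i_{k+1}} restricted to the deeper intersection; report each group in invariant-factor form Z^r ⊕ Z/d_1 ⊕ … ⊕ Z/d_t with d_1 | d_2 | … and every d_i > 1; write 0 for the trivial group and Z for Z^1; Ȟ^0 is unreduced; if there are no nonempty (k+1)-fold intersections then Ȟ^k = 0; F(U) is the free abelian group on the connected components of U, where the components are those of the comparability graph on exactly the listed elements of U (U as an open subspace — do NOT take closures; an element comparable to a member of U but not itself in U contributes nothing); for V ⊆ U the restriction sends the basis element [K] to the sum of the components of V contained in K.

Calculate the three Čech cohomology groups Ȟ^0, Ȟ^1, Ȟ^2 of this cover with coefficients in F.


nonempty overlaps:
  A12={p1,p9} A14={p3} A15={p4} A16={p2} A23={p5} A34={p8} A56={p6}
components per intersection:
  A1: {p1,p9} {p2} {p3,p7} {p4}
  A2: {p1,p9} {p5}
  A3: {p5} {p8}
  A4: {p3} {p8}
  A5: {p4} {p6}
  A6: {p2} {p6}
  A12: {p1,p9}
  A14: {p3}
  A15: {p4}
  A16: {p2}
  A23: {p5}
  A34: {p8}
  A56: {p6}
C dims 14,7; δ0: rk 7, SNF 1^7
degree 0: 14−7−0 = 7 → Ȟ^0 ≅ Z^7
degree 1: 7−0−7 = 0 → Ȟ^1 ≅ 0
degree 2: 0−0−0 = 0 → Ȟ^2 ≅ 0

Ȟ^0 = Z^7,  Ȟ^1 = 0,  Ȟ^2 = 0


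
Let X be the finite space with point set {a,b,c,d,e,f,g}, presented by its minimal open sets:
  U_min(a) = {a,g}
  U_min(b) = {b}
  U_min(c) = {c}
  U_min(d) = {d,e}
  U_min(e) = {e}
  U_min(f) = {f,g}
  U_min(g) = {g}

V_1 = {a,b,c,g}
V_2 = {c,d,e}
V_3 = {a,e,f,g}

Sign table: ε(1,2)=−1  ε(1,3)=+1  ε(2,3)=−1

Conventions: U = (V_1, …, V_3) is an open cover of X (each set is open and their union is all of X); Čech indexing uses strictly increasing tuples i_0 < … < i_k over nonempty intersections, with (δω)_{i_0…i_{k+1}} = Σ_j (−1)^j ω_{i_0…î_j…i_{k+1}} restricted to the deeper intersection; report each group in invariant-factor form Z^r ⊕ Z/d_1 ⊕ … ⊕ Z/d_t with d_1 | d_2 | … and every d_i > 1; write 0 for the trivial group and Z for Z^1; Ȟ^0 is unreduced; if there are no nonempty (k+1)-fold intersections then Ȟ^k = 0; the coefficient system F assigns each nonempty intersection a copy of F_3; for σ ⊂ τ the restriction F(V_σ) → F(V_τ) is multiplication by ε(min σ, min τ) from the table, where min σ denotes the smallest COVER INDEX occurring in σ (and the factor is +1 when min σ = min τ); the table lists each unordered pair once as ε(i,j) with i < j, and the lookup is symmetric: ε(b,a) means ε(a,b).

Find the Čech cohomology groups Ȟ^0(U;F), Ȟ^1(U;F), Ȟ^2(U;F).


Ȟ^0(U;F) ≅ Z/3; Ȟ^1(U;F) ≅ Z/3; Ȟ^2(U;F) ≅ 0

nerve of the cover:
  V12={c} V13={a,g} V23={e}
C dims 3,3; δ0: rk_F3 2
Ȟ^0 = (3 − 2) − 0 = 1, so Ȟ^0 ≅ Z/3
Ȟ^1 = (3 − 0) − 2 = 1, so Ȟ^1 ≅ Z/3
Ȟ^2 = (0 − 0) − 0 = 0, so Ȟ^2 ≅ 0


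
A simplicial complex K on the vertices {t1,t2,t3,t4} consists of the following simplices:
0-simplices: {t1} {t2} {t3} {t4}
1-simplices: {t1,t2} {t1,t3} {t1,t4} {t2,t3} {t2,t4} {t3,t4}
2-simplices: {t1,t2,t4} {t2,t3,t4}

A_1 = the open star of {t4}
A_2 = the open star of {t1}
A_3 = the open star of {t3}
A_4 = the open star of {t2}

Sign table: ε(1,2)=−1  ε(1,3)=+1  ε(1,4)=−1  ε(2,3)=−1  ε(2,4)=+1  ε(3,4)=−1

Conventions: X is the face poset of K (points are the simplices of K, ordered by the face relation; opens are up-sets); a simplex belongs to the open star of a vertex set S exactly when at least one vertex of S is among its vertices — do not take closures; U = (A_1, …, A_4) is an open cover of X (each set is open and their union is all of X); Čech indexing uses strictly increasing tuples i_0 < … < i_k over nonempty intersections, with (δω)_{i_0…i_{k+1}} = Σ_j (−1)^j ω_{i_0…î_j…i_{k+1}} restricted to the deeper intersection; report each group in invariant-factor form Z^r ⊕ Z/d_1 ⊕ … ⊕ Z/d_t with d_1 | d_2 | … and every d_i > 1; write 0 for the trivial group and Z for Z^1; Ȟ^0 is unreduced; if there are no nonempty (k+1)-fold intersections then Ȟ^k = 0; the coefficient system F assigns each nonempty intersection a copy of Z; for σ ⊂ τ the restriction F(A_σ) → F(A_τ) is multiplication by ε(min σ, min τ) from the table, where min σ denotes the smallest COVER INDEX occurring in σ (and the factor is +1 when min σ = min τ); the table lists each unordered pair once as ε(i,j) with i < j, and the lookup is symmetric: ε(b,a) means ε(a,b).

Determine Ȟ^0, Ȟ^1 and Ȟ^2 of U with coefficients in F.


Ȟ^0(U;F) ≅ Z; Ȟ^1(U;F) ≅ Z; Ȟ^2(U;F) ≅ 0

nerve of the cover:
  A1={{t4},{t1,t4},{t2,t4},{t3,t4},{t1,t2,t4},{t2,t3,t4}} A2={{t1},{t1,t2},{t1,t3},{t1,t4},{t1,t2,t4}} A3={{t3},{t1,t3},{t2,t3},{t3,t4},{t2,t3,t4}} A4={{t2},{t1,t2},{t2,t3},{t2,t4},{t1,t2,t4},{t2,t3,t4}}
  A12={{t1,t4},{t1,t2,t4}} A13={{t3,t4},{t2,t3,t4}} A14={{t2,t4},{t1,t2,t4},{t2,t3,t4}} A23={{t1,t3}} A24={{t1,t2},{t1,t2,t4}} A34={{t2,t3},{t2,t3,t4}}
  A124={{t1,t2,t4}} A134={{t2,t3,t4}}
C dims 4,6,2; δ0: rk 3, SNF 1^3; δ1: rk 2, SNF 1^2
Ȟ^0 = (4 − 3) − 0 = 1, so Ȟ^0 ≅ Z
Ȟ^1 = (6 − 2) − 3 = 1, so Ȟ^1 ≅ Z
Ȟ^2 = (2 − 0) − 2 = 0, so Ȟ^2 ≅ 0


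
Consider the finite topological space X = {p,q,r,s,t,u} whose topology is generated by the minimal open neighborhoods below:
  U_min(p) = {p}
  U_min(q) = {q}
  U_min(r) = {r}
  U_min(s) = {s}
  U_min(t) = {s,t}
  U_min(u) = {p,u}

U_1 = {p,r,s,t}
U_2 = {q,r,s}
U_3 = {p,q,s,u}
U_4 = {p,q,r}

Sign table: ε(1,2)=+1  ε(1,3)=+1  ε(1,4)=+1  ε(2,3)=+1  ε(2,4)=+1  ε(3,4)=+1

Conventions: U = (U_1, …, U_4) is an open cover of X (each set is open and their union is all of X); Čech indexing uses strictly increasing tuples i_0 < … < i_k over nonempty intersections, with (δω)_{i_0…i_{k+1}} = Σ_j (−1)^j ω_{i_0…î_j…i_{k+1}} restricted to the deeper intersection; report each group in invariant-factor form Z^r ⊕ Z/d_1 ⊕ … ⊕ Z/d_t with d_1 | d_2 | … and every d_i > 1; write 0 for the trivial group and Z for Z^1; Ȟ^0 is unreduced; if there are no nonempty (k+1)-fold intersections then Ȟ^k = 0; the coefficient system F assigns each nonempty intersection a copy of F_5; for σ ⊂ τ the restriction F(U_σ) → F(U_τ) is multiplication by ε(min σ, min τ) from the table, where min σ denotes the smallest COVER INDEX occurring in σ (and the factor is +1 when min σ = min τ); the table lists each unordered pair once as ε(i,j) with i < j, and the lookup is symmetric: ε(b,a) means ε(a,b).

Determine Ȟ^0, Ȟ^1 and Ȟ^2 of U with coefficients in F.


nonempty intersections:
  U12={r,s} U13={p,s} U14={p,r} U23={q,s} U24={q,r} U34={p,q}
  U123={s} U124={r} U134={p} U234={q}
C dims 4,6,4; δ0: rk_F5 3; δ1: rk_F5 3
Ȟ^0: (4−3)−0=1 ⇒ Z/5
Ȟ^1: (6−3)−3=0 ⇒ 0
Ȟ^2: (4−0)−3=1 ⇒ Z/5

Ȟ^0 = Z/5, Ȟ^1 = 0 and Ȟ^2 = Z/5


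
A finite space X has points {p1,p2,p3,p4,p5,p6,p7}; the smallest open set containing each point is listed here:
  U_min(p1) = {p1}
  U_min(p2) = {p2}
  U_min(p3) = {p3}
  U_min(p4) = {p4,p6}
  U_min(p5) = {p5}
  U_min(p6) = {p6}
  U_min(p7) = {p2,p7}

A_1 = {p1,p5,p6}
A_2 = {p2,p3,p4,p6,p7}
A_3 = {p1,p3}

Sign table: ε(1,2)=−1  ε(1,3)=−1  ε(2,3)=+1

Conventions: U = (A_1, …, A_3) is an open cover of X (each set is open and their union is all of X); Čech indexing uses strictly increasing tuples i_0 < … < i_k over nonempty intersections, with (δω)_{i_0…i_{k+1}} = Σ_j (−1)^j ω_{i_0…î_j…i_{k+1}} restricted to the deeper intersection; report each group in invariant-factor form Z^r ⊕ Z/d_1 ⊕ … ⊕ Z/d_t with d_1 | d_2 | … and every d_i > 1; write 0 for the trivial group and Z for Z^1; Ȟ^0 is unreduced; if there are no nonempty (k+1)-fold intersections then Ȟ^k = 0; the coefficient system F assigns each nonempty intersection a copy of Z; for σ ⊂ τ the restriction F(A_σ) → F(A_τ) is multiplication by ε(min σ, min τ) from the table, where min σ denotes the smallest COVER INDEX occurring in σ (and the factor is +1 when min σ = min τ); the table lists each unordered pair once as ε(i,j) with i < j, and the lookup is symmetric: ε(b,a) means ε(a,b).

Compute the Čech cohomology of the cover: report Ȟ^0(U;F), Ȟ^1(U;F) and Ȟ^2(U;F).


Ȟ^0 = Z, Ȟ^1 = Z and Ȟ^2 = 0

cover nerve:
  A12={p6} A13={p1} A23={p3}
C dims 3,3; δ0: rk 2, SNF 1^2
Ȟ^0: (3−2)−0=1 ⇒ Z
Ȟ^1: (3−0)−2=1 ⇒ Z
Ȟ^2: (0−0)−0=0 ⇒ 0


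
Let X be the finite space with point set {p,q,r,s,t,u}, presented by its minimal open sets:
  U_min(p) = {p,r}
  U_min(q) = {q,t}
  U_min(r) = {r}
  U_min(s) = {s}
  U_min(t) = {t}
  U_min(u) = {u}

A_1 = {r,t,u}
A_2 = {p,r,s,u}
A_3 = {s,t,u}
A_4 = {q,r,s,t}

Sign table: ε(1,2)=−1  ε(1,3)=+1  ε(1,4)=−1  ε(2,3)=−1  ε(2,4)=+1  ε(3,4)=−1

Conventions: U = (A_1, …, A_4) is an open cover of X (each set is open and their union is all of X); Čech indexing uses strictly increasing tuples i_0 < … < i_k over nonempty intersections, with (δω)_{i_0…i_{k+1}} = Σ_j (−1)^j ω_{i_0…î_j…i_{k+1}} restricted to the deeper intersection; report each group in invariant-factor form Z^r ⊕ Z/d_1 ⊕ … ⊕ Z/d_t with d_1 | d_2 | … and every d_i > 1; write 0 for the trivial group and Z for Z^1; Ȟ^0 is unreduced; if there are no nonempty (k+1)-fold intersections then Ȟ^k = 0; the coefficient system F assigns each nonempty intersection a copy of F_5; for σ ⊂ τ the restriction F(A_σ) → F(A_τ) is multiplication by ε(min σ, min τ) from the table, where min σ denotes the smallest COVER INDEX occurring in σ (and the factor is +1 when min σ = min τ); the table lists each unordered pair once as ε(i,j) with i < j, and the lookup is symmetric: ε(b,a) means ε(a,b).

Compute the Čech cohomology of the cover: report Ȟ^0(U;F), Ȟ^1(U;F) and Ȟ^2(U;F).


Ȟ^0 ≅ Z/5, Ȟ^1 ≅ 0, Ȟ^2 ≅ Z/5

nonempty overlaps:
  A12={r,u} A13={t,u} A14={r,t} A23={s,u} A24={r,s} A34={s,t}
  A123={u} A124={r} A134={t} A234={s}
C dims 4,6,4; δ0: rk_F5 3; δ1: rk_F5 3
degree 0: 4−3−0 = 1 → Ȟ^0 ≅ Z/5
degree 1: 6−3−3 = 0 → Ȟ^1 ≅ 0
degree 2: 4−0−3 = 1 → Ȟ^2 ≅ Z/5


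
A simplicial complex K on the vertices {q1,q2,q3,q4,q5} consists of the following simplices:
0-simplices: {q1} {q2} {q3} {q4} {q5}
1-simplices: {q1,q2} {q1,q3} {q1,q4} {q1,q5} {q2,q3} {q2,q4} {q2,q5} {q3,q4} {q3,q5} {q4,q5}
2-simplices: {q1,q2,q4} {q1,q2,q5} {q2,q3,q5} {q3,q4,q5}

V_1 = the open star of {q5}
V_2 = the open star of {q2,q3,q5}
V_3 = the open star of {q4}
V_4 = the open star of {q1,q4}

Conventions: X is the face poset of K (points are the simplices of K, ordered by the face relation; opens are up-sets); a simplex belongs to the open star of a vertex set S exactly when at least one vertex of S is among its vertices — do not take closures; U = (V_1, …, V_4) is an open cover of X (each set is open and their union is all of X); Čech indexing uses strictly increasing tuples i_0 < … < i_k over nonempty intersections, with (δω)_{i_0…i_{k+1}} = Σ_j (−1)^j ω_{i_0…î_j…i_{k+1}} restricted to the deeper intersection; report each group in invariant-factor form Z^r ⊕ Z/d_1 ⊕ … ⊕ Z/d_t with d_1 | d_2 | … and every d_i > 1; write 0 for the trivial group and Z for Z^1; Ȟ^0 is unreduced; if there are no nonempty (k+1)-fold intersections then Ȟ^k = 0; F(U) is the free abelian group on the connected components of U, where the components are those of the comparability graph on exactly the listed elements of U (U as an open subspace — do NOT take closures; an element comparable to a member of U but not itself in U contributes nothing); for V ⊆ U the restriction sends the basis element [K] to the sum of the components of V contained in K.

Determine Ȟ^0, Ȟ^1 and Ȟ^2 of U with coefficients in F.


nerve of the cover:
  V1={{q5},{q1,q5},{q2,q5},{q3,q5},{q4,q5},{q1,q2,q5},{q2,q3,q5},{q3,q4,q5}} V2={{q2},{q3},{q5},{q1,q2},{q1,q3},{q1,q5},{q2,q3},{q2,q4},{q2,q5},{q3,q4},{q3,q5},{q4,q5},{q1,q2,q4},{q1,q2,q5},{q2,q3,q5},{q3,q4,q5}} V3={{q4},{q1,q4},{q2,q4},{q3,q4},{q4,q5},{q1,q2,q4},{q3,q4,q5}} V4={{q1},{q4},{q1,q2},{q1,q3},{q1,q4},{q1,q5},{q2,q4},{q3,q4},{q4,q5},{q1,q2,q4},{q1,q2,q5},{q3,q4,q5}}
  V12={{q5},{q1,q5},{q2,q5},{q3,q5},{q4,q5},{q1,q2,q5},{q2,q3,q5},{q3,q4,q5}} V13={{q4,q5},{q3,q4,q5}} V14={{q1,q5},{q4,q5},{q1,q2,q5},{q3,q4,q5}} V23={{q2,q4},{q3,q4},{q4,q5},{q1,q2,q4},{q3,q4,q5}} V24={{q1,q2},{q1,q3},{q1,q5},{q2,q4},{q3,q4},{q4,q5},{q1,q2,q4},{q1,q2,q5},{q3,q4,q5}} V34={{q4},{q1,q4},{q2,q4},{q3,q4},{q4,q5},{q1,q2,q4},{q3,q4,q5}}
  V123={{q4,q5},{q3,q4,q5}} V124={{q1,q5},{q4,q5},{q1,q2,q5},{q3,q4,q5}} V134={{q4,q5},{q3,q4,q5}} V234={{q2,q4},{q3,q4},{q4,q5},{q1,q2,q4},{q3,q4,q5}}
  V1234={{q4,q5},{q3,q4,q5}}
components per intersection:
  V1: {{q5},{q1,q5},{q2,q5},{q3,q5},{q4,q5},{q1,q2,q5},{q2,q3,q5},{q3,q4,q5}}
  V2: {{q2},{q3},{q5},{q1,q2},{q1,q3},{q1,q5},{q2,q3},{q2,q4},{q2,q5},{q3,q4},{q3,q5},{q4,q5},{q1,q2,q4},{q1,q2,q5},{q2,q3,q5},{q3,q4,q5}}
  V3: {{q4},{q1,q4},{q2,q4},{q3,q4},{q4,q5},{q1,q2,q4},{q3,q4,q5}}
  V4: {{q1},{q4},{q1,q2},{q1,q3},{q1,q4},{q1,q5},{q2,q4},{q3,q4},{q4,q5},{q1,q2,q4},{q1,q2,q5},{q3,q4,q5}}
  V12: {{q5},{q1,q5},{q2,q5},{q3,q5},{q4,q5},{q1,q2,q5},{q2,q3,q5},{q3,q4,q5}}
  V13: {{q4,q5},{q3,q4,q5}}
  V14: {{q1,q5},{q1,q2,q5}} {{q4,q5},{q3,q4,q5}}
  V23: {{q2,q4},{q1,q2,q4}} {{q3,q4},{q4,q5},{q3,q4,q5}}
  V24: {{q1,q2},{q1,q5},{q2,q4},{q1,q2,q4},{q1,q2,q5}} {{q1,q3}} {{q3,q4},{q4,q5},{q3,q4,q5}}
  V34: {{q4},{q1,q4},{q2,q4},{q3,q4},{q4,q5},{q1,q2,q4},{q3,q4,q5}}
  V123: {{q4,q5},{q3,q4,q5}}
  V124: {{q1,q5},{q1,q2,q5}} {{q4,q5},{q3,q4,q5}}
  V134: {{q4,q5},{q3,q4,q5}}
  V234: {{q2,q4},{q1,q2,q4}} {{q3,q4},{q4,q5},{q3,q4,q5}}
  V1234: {{q4,q5},{q3,q4,q5}}
C dims 4,10,6,1; δ0: rk 3, SNF 1^3; δ1: rk 5, SNF 1^5; δ2: rk 1, SNF 1^1
Ȟ^0 = (4 − 3) − 0 = 1, so Ȟ^0 ≅ Z
Ȟ^1 = (10 − 5) − 3 = 2, so Ȟ^1 ≅ Z^2
Ȟ^2 = (6 − 1) − 5 = 0, so Ȟ^2 ≅ 0

Ȟ^0 ≅ Z; Ȟ^1 ≅ Z^2; Ȟ^2 ≅ 0


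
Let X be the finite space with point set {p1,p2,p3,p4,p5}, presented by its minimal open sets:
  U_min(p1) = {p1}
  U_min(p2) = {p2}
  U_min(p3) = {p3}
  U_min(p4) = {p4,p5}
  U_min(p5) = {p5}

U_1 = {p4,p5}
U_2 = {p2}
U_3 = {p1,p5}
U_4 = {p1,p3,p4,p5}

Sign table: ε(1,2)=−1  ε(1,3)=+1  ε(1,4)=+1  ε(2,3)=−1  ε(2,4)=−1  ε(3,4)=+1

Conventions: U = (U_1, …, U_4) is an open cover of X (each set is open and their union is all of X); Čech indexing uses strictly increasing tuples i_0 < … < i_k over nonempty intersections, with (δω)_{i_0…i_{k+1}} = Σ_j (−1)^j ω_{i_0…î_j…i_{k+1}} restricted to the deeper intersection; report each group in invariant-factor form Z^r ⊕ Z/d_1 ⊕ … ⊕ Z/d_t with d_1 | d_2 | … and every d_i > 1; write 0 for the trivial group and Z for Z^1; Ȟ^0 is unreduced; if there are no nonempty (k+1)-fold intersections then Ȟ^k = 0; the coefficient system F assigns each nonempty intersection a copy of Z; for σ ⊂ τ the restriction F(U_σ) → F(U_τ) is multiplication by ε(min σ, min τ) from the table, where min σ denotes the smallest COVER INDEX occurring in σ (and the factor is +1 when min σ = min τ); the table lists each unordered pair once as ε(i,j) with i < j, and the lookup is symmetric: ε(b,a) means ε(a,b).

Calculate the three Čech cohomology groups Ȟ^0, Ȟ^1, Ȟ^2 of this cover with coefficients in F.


nonempty intersections:
  U13={p5} U14={p4,p5} U34={p1,p5}
  U134={p5}
C dims 4,3,1; δ0: rk 2, SNF 1^2; δ1: rk 1, SNF 1^1
Ȟ^0: (4−2)−0=2 ⇒ Z^2
Ȟ^1: (3−1)−2=0 ⇒ 0
Ȟ^2: (1−0)−1=0 ⇒ 0

Ȟ^0(U;F) ≅ Z^2, Ȟ^1(U;F) ≅ 0 and Ȟ^2(U;F) ≅ 0


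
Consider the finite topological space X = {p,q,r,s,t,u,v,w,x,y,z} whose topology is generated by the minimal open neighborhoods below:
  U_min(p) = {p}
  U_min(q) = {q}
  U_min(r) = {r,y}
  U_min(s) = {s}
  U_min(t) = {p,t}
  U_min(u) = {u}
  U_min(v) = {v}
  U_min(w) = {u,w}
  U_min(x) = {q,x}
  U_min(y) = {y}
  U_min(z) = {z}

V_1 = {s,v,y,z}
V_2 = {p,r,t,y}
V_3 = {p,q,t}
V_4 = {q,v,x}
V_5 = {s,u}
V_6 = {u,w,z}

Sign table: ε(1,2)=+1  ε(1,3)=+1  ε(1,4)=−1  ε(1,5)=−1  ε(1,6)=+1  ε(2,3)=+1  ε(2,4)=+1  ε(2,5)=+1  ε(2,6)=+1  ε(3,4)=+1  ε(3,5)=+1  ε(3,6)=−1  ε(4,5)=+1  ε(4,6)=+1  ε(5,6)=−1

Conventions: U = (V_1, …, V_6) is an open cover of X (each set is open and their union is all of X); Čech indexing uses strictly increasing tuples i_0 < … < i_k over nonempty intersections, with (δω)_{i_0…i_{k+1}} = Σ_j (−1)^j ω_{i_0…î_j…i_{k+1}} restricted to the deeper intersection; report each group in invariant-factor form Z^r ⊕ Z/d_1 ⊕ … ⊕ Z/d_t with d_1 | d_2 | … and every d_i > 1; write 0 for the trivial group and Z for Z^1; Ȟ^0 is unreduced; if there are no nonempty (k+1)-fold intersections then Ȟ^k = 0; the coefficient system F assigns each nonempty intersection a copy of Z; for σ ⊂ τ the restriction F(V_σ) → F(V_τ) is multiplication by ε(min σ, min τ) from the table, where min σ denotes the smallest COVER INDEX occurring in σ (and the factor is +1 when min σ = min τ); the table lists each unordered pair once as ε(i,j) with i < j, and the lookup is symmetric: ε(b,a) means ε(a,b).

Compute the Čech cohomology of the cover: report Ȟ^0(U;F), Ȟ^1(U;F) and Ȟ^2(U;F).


nerve of the cover:
  V12={y} V14={v} V15={s} V16={z} V23={p,t} V34={q} V56={u}
C dims 6,7; δ0: rk 6, SNF 1^5·2
Ȟ^0 = (6 − 6) − 0 = 0, so Ȟ^0 ≅ 0
Ȟ^1 = (7 − 0) − 6 = 1 plus torsion [2], so Ȟ^1 ≅ Z ⊕ Z/2
Ȟ^2 = (0 − 0) − 0 = 0, so Ȟ^2 ≅ 0

Ȟ^0 ≅ 0, Ȟ^1 ≅ Z ⊕ Z/2 and Ȟ^2 ≅ 0
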